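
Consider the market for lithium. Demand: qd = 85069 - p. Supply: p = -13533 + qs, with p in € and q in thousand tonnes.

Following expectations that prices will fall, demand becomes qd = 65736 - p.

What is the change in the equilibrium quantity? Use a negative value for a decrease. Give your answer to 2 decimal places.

-9666.50

Original equilibrium: 85069 - p = p + 13533 gives 71536 = 2p, so p = 35768 and q = 49301.
The new curves are qd = 65736 - p (demand) and qs = p + 13533 (supply).
Equate the new curves: 65736 - p = p + 13533, giving 52203 = 2p, p = 26101.5, q = 39634.5.
Δq = 39634.5 − 49301 = -9666.50.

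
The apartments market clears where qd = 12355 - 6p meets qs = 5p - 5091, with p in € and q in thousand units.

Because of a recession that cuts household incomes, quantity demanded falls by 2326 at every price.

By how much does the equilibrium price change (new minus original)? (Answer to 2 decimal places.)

Solve the original market: 12355 - 6p = 5p - 5091, hence p = 1586 and q = 2839.
With the change applied: demand qd = 10029 - 6p, supply qs = 5p - 5091.
Equate the new curves: 10029 - 6p = 5p - 5091, giving 15120 = 11p, p = 15120/11 ≈ 1374.5455, q = 19599/11 ≈ 1781.7273.
Δp = 1374.5455 − 1586 = -211.45.

-211.45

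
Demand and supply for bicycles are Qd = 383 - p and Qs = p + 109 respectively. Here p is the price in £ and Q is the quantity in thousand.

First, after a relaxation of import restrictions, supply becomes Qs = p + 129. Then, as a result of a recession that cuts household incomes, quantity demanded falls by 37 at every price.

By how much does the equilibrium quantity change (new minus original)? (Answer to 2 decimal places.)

-8.50

Initially, 383 - p = p + 109, so 274 = 2p and p = 137, Q = 246.
The new curves are Qd = 346 - p (demand) and Qs = p + 129 (supply).
Clearing the new market: 346 - p = p + 129, so p = 108.5 and Q = 237.5.
ΔQ = 237.5 − 246 = -8.50.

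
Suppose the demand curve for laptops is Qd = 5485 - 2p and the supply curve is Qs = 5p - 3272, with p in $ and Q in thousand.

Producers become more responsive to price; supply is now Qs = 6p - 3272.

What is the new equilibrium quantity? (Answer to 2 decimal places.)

3295.75

Before the shock: 5485 - 2p = 5p - 3272 ⇒ 8757 = 7p ⇒ p = 1251, Q = 2983.
The shock moves the curves to Qd = 5485 - 2p and Qs = 6p - 3272.
New equilibrium: 5485 - 2p = 6p - 3272 ⇒ 8757 = 8p ⇒ p = 1094.625, Q = 3295.75.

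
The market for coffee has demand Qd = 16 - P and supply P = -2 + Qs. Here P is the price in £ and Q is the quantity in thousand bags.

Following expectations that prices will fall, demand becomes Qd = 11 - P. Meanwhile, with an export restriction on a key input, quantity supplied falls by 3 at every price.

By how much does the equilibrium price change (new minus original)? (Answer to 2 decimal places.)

Solve the original market: 16 - P = P + 2, hence P = 7 and Q = 9.
The new curves are Qd = 11 - P (demand) and Qs = P - 1 (supply).
New equilibrium: 11 - P = P - 1 ⇒ 12 = 2P ⇒ P = 6, Q = 5.
ΔP = 6 − 7 = -1.00.

-1.00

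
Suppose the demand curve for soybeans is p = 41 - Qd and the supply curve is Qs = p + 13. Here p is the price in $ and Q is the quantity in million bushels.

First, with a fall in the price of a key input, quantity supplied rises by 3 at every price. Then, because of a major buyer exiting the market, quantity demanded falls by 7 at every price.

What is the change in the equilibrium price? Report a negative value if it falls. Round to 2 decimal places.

-5.00

Before the shock: 41 - p = p + 13 ⇒ 28 = 2p ⇒ p = 14, Q = 27.
The new curves are Qd = 34 - p (demand) and Qs = p + 16 (supply).
Setting them equal: 34 - p = p + 16 → 18 = 2p, so p = 9 and Q = 25.
Δp = 9 − 14 = -5.00.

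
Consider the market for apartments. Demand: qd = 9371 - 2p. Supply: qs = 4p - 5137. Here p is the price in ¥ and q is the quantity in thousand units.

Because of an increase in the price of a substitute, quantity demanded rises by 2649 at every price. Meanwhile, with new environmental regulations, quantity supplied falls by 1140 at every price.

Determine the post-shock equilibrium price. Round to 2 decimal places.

3049.50

Initially, 9371 - 2p = 4p - 5137, so 14508 = 6p and p = 2418, q = 4535.
With the change applied: demand qd = 12020 - 2p, supply qs = 4p - 6277.
Setting them equal: 12020 - 2p = 4p - 6277 → 18297 = 6p, so p = 3049.5 and q = 5921.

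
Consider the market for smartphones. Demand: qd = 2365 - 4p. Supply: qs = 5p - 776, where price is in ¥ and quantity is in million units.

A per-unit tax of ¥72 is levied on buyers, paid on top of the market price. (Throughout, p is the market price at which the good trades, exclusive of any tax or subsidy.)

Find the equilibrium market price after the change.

317

Before the shock: 2365 - 4p = 5p - 776 ⇒ 3141 = 9p ⇒ p = 349, q = 969.
Since buyers pay the price plus the tax, the effective demand curve becomes qd = 2077 - 4p.
Clearing the new market: 2077 - 4p = 5p - 776, so p = 317 and q = 809.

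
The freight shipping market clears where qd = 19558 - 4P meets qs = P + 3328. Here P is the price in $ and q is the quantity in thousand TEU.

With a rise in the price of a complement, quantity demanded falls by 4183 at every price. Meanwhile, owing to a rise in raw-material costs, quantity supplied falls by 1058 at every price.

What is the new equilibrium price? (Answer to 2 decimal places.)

Before the shock: 19558 - 4P = P + 3328 ⇒ 16230 = 5P ⇒ P = 3246, q = 6574.
The new curves are qd = 15375 - 4P (demand) and qs = P + 2270 (supply).
New equilibrium: 15375 - 4P = P + 2270 ⇒ 13105 = 5P ⇒ P = 2621, q = 4891.

2621.00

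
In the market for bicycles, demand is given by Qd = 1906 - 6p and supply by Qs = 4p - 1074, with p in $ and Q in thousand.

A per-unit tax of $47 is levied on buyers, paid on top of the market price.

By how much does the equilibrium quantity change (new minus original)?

-112.8

Before the shock: 1906 - 6p = 4p - 1074 ⇒ 2980 = 10p ⇒ p = 298, Q = 118.
Since buyers pay the price plus the tax, the effective demand curve becomes Qd = 1624 - 6p.
Clearing the new market: 1624 - 6p = 4p - 1074, so p = 269.8 and Q = 5.2.
ΔQ = 5.2 − 118 = -112.8.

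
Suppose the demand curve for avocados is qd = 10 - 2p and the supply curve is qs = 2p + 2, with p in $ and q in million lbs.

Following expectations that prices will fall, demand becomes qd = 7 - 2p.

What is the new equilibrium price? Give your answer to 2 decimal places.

Initially, 10 - 2p = 2p + 2, so 8 = 4p and p = 2, q = 6.
With the change applied: demand qd = 7 - 2p, supply qs = 2p + 2.
Setting them equal: 7 - 2p = 2p + 2 → 5 = 4p, so p = 1.25 and q = 4.5.

1.25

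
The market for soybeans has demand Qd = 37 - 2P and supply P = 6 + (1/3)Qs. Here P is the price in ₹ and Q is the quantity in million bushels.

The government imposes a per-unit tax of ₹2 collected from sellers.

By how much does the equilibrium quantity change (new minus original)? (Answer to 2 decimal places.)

-2.40

Before the shock: 37 - 2P = 3P - 18 ⇒ 55 = 5P ⇒ P = 11, Q = 15.
Since sellers keep the price net of the tax, the effective supply curve becomes Qs = 3P - 24.
Setting them equal: 37 - 2P = 3P - 24 → 61 = 5P, so P = 12.2 and Q = 12.6.
ΔQ = 12.6 − 15 = -2.40.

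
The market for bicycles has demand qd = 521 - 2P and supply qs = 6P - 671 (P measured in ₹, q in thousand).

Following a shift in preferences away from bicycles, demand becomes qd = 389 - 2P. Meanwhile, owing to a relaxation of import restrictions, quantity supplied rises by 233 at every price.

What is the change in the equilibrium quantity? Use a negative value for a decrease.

Original equilibrium: 521 - 2P = 6P - 671 gives 1192 = 8P, so P = 149 and q = 223.
With the change applied: demand qd = 389 - 2P, supply qs = 6P - 438.
New equilibrium: 389 - 2P = 6P - 438 ⇒ 827 = 8P ⇒ P = 103.375, q = 182.25.
Δq = 182.25 − 223 = -40.75.

-40.75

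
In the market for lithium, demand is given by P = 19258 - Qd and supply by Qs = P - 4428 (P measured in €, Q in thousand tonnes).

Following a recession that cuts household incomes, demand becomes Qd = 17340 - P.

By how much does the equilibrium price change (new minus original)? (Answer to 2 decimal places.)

Before the shock: 19258 - P = P - 4428 ⇒ 23686 = 2P ⇒ P = 11843, Q = 7415.
The new curves are Qd = 17340 - P (demand) and Qs = P - 4428 (supply).
Setting them equal: 17340 - P = P - 4428 → 21768 = 2P, so P = 10884 and Q = 6456.
ΔP = 10884 − 11843 = -959.00.

-959.00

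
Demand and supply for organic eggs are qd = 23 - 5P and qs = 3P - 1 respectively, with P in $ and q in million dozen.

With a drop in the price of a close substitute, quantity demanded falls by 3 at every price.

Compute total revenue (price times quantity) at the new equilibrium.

Before the shock: 23 - 5P = 3P - 1 ⇒ 24 = 8P ⇒ P = 3, q = 8.
The shock moves the curves to qd = 20 - 5P and qs = 3P - 1.
Equate the new curves: 20 - 5P = 3P - 1, giving 21 = 8P, P = 2.625, q = 6.875.
New expenditure = 2.625 × 6.875 = 18.046875.

18.046875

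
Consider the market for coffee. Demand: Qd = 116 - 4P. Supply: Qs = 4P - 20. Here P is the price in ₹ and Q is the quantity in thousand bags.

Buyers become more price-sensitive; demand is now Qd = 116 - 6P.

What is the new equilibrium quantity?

Initially, 116 - 4P = 4P - 20, so 136 = 8P and P = 17, Q = 48.
With the change applied: demand Qd = 116 - 6P, supply Qs = 4P - 20.
New equilibrium: 116 - 6P = 4P - 20 ⇒ 136 = 10P ⇒ P = 13.6, Q = 34.4.

34.4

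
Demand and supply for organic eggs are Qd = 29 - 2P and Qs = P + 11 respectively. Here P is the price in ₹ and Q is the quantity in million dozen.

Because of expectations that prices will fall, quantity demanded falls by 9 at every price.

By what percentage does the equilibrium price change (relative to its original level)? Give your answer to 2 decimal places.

Solve the original market: 29 - 2P = P + 11, hence P = 6 and Q = 17.
The new curves are Qd = 20 - 2P (demand) and Qs = P + 11 (supply).
New equilibrium: 20 - 2P = P + 11 ⇒ 9 = 3P ⇒ P = 3, Q = 14.
%ΔP = (3 − 6) / 6 × 100 = -50.00%.

-50.00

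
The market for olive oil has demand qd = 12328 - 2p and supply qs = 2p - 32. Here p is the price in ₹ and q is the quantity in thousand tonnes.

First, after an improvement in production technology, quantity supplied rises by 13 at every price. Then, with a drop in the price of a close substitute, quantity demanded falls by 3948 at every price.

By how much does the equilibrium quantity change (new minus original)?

-1967.5

Before the shock: 12328 - 2p = 2p - 32 ⇒ 12360 = 4p ⇒ p = 3090, q = 6148.
The shock moves the curves to qd = 8380 - 2p and qs = 2p - 19.
Clearing the new market: 8380 - 2p = 2p - 19, so p = 2099.75 and q = 4180.5.
Δq = 4180.5 − 6148 = -1967.5.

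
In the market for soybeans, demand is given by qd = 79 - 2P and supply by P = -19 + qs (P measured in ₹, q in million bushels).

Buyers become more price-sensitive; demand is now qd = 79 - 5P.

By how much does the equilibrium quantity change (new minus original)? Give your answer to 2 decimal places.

Initially, 79 - 2P = P + 19, so 60 = 3P and P = 20, q = 39.
After the shift, demand is qd = 79 - 5P and supply is qs = P + 19.
Clearing the new market: 79 - 5P = P + 19, so P = 10 and q = 29.
Δq = 29 − 39 = -10.00.

-10.00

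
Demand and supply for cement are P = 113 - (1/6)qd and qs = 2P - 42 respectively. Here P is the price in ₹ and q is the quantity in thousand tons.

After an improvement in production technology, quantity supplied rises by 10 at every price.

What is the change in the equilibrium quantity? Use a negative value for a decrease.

Initially, 678 - 6P = 2P - 42, so 720 = 8P and P = 90, q = 138.
The shock moves the curves to qd = 678 - 6P and qs = 2P - 32.
Setting them equal: 678 - 6P = 2P - 32 → 710 = 8P, so P = 88.75 and q = 145.5.
Δq = 145.5 − 138 = +7.5.

+7.5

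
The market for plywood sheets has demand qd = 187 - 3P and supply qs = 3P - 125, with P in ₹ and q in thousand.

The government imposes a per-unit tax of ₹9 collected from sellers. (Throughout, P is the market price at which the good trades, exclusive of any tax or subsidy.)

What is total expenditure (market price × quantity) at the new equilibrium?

Initially, 187 - 3P = 3P - 125, so 312 = 6P and P = 52, q = 31.
Since sellers keep the price net of the tax, the effective supply curve becomes qs = 3P - 152.
New equilibrium: 187 - 3P = 3P - 152 ⇒ 339 = 6P ⇒ P = 56.5, q = 17.5.
New expenditure = 56.5 × 17.5 = 988.75.

988.75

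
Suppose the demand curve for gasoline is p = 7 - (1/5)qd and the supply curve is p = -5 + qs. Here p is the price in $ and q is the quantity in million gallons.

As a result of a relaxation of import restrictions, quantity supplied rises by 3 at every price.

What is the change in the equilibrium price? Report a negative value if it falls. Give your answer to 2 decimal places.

-0.50

Before the shock: 35 - 5p = p + 5 ⇒ 30 = 6p ⇒ p = 5, q = 10.
With the change applied: demand qd = 35 - 5p, supply qs = p + 8.
Setting them equal: 35 - 5p = p + 8 → 27 = 6p, so p = 4.5 and q = 12.5.
Δp = 4.5 − 5 = -0.50.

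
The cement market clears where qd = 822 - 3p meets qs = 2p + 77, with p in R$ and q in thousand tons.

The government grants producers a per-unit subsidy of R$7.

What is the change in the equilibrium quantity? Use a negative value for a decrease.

Initially, 822 - 3p = 2p + 77, so 745 = 5p and p = 149, q = 375.
Since sellers receive the price plus the subsidy, the effective supply curve becomes qs = 2p + 91.
New equilibrium: 822 - 3p = 2p + 91 ⇒ 731 = 5p ⇒ p = 146.2, q = 383.4.
Δq = 383.4 − 375 = +8.4.

+8.4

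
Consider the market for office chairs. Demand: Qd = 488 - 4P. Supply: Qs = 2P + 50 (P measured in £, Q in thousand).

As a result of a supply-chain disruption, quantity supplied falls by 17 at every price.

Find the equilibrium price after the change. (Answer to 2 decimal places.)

75.83

Original equilibrium: 488 - 4P = 2P + 50 gives 438 = 6P, so P = 73 and Q = 196.
After the shift, demand is Qd = 488 - 4P and supply is Qs = 2P + 33.
Equate the new curves: 488 - 4P = 2P + 33, giving 455 = 6P, P = 455/6 ≈ 75.8333, Q = 554/3 ≈ 184.6667.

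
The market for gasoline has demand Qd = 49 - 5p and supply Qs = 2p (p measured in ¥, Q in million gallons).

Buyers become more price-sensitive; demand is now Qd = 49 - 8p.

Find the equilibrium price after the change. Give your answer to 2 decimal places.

Initially, 49 - 5p = 2p, so 49 = 7p and p = 7, Q = 14.
The shock moves the curves to Qd = 49 - 8p and Qs = 2p.
New equilibrium: 49 - 8p = 2p ⇒ 49 = 10p ⇒ p = 4.9, Q = 9.8.

4.90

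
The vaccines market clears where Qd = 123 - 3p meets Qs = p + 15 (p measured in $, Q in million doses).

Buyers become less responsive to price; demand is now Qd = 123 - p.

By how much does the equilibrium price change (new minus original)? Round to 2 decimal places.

+27.00

Solve the original market: 123 - 3p = p + 15, hence p = 27 and Q = 42.
The shock moves the curves to Qd = 123 - p and Qs = p + 15.
Equate the new curves: 123 - p = p + 15, giving 108 = 2p, p = 54, Q = 69.
Δp = 54 − 27 = +27.00.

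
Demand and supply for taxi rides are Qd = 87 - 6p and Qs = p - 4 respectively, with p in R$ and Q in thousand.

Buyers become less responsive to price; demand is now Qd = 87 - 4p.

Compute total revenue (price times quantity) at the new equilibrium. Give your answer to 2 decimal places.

258.44

Original equilibrium: 87 - 6p = p - 4 gives 91 = 7p, so p = 13 and Q = 9.
The shock moves the curves to Qd = 87 - 4p and Qs = p - 4.
Equate the new curves: 87 - 4p = p - 4, giving 91 = 5p, p = 18.2, Q = 14.2.
New expenditure = 18.2 × 14.2 = 258.44.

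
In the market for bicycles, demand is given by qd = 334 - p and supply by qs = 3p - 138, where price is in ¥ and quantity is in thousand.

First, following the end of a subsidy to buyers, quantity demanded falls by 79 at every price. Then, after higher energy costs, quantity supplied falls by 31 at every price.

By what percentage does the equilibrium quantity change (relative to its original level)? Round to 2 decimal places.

Initially, 334 - p = 3p - 138, so 472 = 4p and p = 118, q = 216.
The new curves are qd = 255 - p (demand) and qs = 3p - 169 (supply).
Setting them equal: 255 - p = 3p - 169 → 424 = 4p, so p = 106 and q = 149.
%Δq = (149 − 216) / 216 × 100 = -31.02%.

-31.02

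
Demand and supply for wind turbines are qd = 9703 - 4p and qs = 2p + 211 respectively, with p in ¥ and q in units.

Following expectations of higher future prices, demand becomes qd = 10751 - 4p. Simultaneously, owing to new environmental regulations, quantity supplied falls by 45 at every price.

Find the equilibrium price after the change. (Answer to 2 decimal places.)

Original equilibrium: 9703 - 4p = 2p + 211 gives 9492 = 6p, so p = 1582 and q = 3375.
After the shift, demand is qd = 10751 - 4p and supply is qs = 2p + 166.
Equate the new curves: 10751 - 4p = 2p + 166, giving 10585 = 6p, p = 10585/6 ≈ 1764.1667, q = 11083/3 ≈ 3694.3333.

1764.17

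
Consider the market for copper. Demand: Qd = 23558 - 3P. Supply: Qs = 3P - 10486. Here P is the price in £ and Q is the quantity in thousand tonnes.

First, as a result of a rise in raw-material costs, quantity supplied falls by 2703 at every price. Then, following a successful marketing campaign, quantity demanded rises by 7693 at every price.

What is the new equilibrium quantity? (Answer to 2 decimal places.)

9031.00

Original equilibrium: 23558 - 3P = 3P - 10486 gives 34044 = 6P, so P = 5674 and Q = 6536.
The shock moves the curves to Qd = 31251 - 3P and Qs = 3P - 13189.
Setting them equal: 31251 - 3P = 3P - 13189 → 44440 = 6P, so P = 22220/3 ≈ 7406.6667 and Q = 9031.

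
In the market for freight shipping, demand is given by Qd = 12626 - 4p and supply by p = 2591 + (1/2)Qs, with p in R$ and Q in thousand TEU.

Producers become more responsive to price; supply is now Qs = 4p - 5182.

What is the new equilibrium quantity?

Solve the original market: 12626 - 4p = 2p - 5182, hence p = 2968 and Q = 754.
After the shift, demand is Qd = 12626 - 4p and supply is Qs = 4p - 5182.
Setting them equal: 12626 - 4p = 4p - 5182 → 17808 = 8p, so p = 2226 and Q = 3722.

3722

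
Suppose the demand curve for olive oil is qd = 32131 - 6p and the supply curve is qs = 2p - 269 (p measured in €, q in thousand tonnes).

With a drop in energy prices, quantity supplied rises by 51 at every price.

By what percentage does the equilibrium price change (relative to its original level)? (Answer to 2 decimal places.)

Before the shock: 32131 - 6p = 2p - 269 ⇒ 32400 = 8p ⇒ p = 4050, q = 7831.
After the shift, demand is qd = 32131 - 6p and supply is qs = 2p - 218.
Clearing the new market: 32131 - 6p = 2p - 218, so p = 4043.625 and q = 7869.25.
%Δp = (4043.625 − 4050) / 4050 × 100 = -0.16%.

-0.16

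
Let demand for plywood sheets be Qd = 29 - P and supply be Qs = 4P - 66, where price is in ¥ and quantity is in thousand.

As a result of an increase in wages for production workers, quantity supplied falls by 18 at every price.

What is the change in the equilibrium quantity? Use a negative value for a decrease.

Original equilibrium: 29 - P = 4P - 66 gives 95 = 5P, so P = 19 and Q = 10.
After the shift, demand is Qd = 29 - P and supply is Qs = 4P - 84.
Equate the new curves: 29 - P = 4P - 84, giving 113 = 5P, P = 22.6, Q = 6.4.
ΔQ = 6.4 − 10 = -3.6.

-3.6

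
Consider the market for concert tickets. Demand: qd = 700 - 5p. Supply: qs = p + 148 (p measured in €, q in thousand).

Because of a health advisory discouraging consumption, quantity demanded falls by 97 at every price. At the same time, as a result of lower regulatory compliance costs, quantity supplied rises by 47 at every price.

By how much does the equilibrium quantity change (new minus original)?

+23

Before the shock: 700 - 5p = p + 148 ⇒ 552 = 6p ⇒ p = 92, q = 240.
The new curves are qd = 603 - 5p (demand) and qs = p + 195 (supply).
New equilibrium: 603 - 5p = p + 195 ⇒ 408 = 6p ⇒ p = 68, q = 263.
Δq = 263 − 240 = +23.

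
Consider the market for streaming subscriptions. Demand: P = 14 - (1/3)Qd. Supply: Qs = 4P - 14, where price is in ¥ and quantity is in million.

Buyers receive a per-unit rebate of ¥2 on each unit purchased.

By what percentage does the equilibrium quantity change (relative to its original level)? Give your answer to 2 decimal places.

Initially, 42 - 3P = 4P - 14, so 56 = 7P and P = 8, Q = 18.
Since buyers' out-of-pocket price is the market price minus the rebate, the effective demand curve becomes Qd = 48 - 3P.
New equilibrium: 48 - 3P = 4P - 14 ⇒ 62 = 7P ⇒ P = 62/7 ≈ 8.8571, Q = 150/7 ≈ 21.4286.
%ΔQ = (21.4286 − 18) / 18 × 100 = +19.05%.

+19.05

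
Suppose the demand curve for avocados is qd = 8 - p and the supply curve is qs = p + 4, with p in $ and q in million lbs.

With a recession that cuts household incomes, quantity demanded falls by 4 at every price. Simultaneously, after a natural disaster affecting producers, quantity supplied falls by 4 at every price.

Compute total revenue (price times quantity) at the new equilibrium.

Original equilibrium: 8 - p = p + 4 gives 4 = 2p, so p = 2 and q = 6.
The new curves are qd = 4 - p (demand) and qs = p (supply).
Clearing the new market: 4 - p = p, so p = 2 and q = 2.
New expenditure = 2 × 2 = 4.

4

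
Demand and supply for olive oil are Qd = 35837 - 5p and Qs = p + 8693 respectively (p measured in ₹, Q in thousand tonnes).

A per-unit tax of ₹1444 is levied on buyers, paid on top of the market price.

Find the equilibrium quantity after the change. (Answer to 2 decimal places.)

12013.67

Before the shock: 35837 - 5p = p + 8693 ⇒ 27144 = 6p ⇒ p = 4524, Q = 13217.
Since buyers pay the price plus the tax, the effective demand curve becomes Qd = 28617 - 5p.
Setting them equal: 28617 - 5p = p + 8693 → 19924 = 6p, so p = 9962/3 ≈ 3320.6667 and Q = 36041/3 ≈ 12013.6667.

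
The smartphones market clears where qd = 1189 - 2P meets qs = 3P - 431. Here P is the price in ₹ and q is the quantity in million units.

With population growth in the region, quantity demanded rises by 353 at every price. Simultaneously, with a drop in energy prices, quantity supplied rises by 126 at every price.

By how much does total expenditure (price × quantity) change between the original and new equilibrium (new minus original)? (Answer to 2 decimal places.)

Before the shock: 1189 - 2P = 3P - 431 ⇒ 1620 = 5P ⇒ P = 324, q = 541.
The shock moves the curves to qd = 1542 - 2P and qs = 3P - 305.
Clearing the new market: 1542 - 2P = 3P - 305, so P = 369.4 and q = 803.2.
Expenditure moves from 324×541 = 175284 to 369.4×803.2 = 296702.08; change = +121418.08.

+121418.08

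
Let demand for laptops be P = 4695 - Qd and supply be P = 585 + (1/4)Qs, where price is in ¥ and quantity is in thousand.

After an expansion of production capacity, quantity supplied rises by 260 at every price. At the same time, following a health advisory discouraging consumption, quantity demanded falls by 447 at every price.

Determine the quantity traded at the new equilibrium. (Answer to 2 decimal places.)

2982.40

Original equilibrium: 4695 - P = 4P - 2340 gives 7035 = 5P, so P = 1407 and Q = 3288.
With the change applied: demand Qd = 4248 - P, supply Qs = 4P - 2080.
Setting them equal: 4248 - P = 4P - 2080 → 6328 = 5P, so P = 1265.6 and Q = 2982.4.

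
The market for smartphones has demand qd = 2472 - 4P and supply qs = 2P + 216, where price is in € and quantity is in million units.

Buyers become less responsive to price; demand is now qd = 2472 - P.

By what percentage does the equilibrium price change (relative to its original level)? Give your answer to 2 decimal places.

Original equilibrium: 2472 - 4P = 2P + 216 gives 2256 = 6P, so P = 376 and q = 968.
With the change applied: demand qd = 2472 - P, supply qs = 2P + 216.
Clearing the new market: 2472 - P = 2P + 216, so P = 752 and q = 1720.
%ΔP = (752 − 376) / 376 × 100 = +100.00%.

+100.00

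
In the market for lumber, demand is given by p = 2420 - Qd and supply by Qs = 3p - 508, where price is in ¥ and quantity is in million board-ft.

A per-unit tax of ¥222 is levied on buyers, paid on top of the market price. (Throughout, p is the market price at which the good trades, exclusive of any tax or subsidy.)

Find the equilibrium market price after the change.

676.5

Before the shock: 2420 - p = 3p - 508 ⇒ 2928 = 4p ⇒ p = 732, Q = 1688.
Since buyers pay the price plus the tax, the effective demand curve becomes Qd = 2198 - p.
Clearing the new market: 2198 - p = 3p - 508, so p = 676.5 and Q = 1521.5.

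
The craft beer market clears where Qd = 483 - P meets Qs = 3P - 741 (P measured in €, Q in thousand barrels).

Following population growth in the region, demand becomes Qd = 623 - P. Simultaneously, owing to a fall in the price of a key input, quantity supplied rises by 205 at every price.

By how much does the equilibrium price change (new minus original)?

-16.25

Original equilibrium: 483 - P = 3P - 741 gives 1224 = 4P, so P = 306 and Q = 177.
With the change applied: demand Qd = 623 - P, supply Qs = 3P - 536.
New equilibrium: 623 - P = 3P - 536 ⇒ 1159 = 4P ⇒ P = 289.75, Q = 333.25.
ΔP = 289.75 − 306 = -16.25.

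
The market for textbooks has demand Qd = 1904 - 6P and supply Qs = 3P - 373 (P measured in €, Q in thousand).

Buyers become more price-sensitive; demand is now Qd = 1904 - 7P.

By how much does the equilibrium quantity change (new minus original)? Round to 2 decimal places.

Before the shock: 1904 - 6P = 3P - 373 ⇒ 2277 = 9P ⇒ P = 253, Q = 386.
The new curves are Qd = 1904 - 7P (demand) and Qs = 3P - 373 (supply).
New equilibrium: 1904 - 7P = 3P - 373 ⇒ 2277 = 10P ⇒ P = 227.7, Q = 310.1.
ΔQ = 310.1 − 386 = -75.90.

-75.90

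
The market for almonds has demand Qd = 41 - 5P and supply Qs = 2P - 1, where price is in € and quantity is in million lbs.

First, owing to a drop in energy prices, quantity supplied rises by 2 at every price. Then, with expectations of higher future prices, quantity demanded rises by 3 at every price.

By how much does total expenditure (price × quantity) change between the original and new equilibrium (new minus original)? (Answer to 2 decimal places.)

Solve the original market: 41 - 5P = 2P - 1, hence P = 6 and Q = 11.
The new curves are Qd = 44 - 5P (demand) and Qs = 2P + 1 (supply).
New equilibrium: 44 - 5P = 2P + 1 ⇒ 43 = 7P ⇒ P = 43/7 ≈ 6.1429, Q = 93/7 ≈ 13.2857.
Expenditure moves from 6×11 = 66 to 6.1429×13.2857 = 81.6122; change = +15.61.

+15.61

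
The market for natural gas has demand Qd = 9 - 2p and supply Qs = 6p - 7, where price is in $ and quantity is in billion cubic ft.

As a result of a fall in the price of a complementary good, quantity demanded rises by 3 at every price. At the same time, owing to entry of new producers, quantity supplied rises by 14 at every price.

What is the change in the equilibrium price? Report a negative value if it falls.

-1.375

Initially, 9 - 2p = 6p - 7, so 16 = 8p and p = 2, Q = 5.
With the change applied: demand Qd = 12 - 2p, supply Qs = 6p + 7.
New equilibrium: 12 - 2p = 6p + 7 ⇒ 5 = 8p ⇒ p = 0.625, Q = 10.75.
Δp = 0.625 − 2 = -1.375.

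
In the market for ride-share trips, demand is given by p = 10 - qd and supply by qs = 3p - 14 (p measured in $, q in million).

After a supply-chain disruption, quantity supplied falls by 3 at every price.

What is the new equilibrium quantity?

3.25

Original equilibrium: 10 - p = 3p - 14 gives 24 = 4p, so p = 6 and q = 4.
After the shift, demand is qd = 10 - p and supply is qs = 3p - 17.
Setting them equal: 10 - p = 3p - 17 → 27 = 4p, so p = 6.75 and q = 3.25.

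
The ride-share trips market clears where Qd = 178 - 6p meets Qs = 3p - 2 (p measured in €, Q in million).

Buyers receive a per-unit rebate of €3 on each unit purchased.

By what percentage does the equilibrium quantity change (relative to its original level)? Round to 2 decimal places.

Initially, 178 - 6p = 3p - 2, so 180 = 9p and p = 20, Q = 58.
Since buyers' out-of-pocket price is the market price minus the rebate, the effective demand curve becomes Qd = 196 - 6p.
Equate the new curves: 196 - 6p = 3p - 2, giving 198 = 9p, p = 22, Q = 64.
%ΔQ = (64 − 58) / 58 × 100 = +10.34%.

+10.34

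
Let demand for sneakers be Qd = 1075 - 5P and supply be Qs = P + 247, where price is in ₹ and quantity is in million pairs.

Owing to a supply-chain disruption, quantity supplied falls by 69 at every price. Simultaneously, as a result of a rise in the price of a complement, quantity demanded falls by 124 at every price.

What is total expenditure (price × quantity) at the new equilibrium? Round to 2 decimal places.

Original equilibrium: 1075 - 5P = P + 247 gives 828 = 6P, so P = 138 and Q = 385.
The new curves are Qd = 951 - 5P (demand) and Qs = P + 178 (supply).
Equate the new curves: 951 - 5P = P + 178, giving 773 = 6P, P = 773/6 ≈ 128.8333, Q = 1841/6 ≈ 306.8333.
New expenditure = 128.8333 × 306.8333 = 39530.36.

39530.36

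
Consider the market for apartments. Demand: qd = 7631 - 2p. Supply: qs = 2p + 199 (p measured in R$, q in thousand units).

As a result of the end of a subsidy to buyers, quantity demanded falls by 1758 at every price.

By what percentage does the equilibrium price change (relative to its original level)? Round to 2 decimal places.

-23.65

Before the shock: 7631 - 2p = 2p + 199 ⇒ 7432 = 4p ⇒ p = 1858, q = 3915.
After the shift, demand is qd = 5873 - 2p and supply is qs = 2p + 199.
New equilibrium: 5873 - 2p = 2p + 199 ⇒ 5674 = 4p ⇒ p = 1418.5, q = 3036.
%Δp = (1418.5 − 1858) / 1858 × 100 = -23.65%.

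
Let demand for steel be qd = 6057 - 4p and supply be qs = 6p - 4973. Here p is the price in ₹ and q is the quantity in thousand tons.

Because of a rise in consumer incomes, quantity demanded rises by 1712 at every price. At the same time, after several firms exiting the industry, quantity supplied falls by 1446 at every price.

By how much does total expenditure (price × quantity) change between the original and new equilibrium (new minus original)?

Solve the original market: 6057 - 4p = 6p - 4973, hence p = 1103 and q = 1645.
After the shift, demand is qd = 7769 - 4p and supply is qs = 6p - 6419.
Equate the new curves: 7769 - 4p = 6p - 6419, giving 14188 = 10p, p = 1418.8, q = 2093.8.
Expenditure moves from 1103×1645 = 1814435 to 1418.8×2093.8 = 2970683.44; change = +1156248.44.

+1156248.44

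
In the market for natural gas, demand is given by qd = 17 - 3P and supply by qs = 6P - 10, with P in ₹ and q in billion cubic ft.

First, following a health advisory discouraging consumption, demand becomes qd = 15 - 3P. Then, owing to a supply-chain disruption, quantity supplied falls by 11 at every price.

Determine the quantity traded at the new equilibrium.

3

Original equilibrium: 17 - 3P = 6P - 10 gives 27 = 9P, so P = 3 and q = 8.
The shock moves the curves to qd = 15 - 3P and qs = 6P - 21.
New equilibrium: 15 - 3P = 6P - 21 ⇒ 36 = 9P ⇒ P = 4, q = 3.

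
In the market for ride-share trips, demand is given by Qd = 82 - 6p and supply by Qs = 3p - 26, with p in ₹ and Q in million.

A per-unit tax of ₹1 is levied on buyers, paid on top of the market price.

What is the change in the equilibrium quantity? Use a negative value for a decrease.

Before the shock: 82 - 6p = 3p - 26 ⇒ 108 = 9p ⇒ p = 12, Q = 10.
Since buyers pay the price plus the tax, the effective demand curve becomes Qd = 76 - 6p.
Equate the new curves: 76 - 6p = 3p - 26, giving 102 = 9p, p = 34/3 ≈ 11.3333, Q = 8.
ΔQ = 8 − 10 = -2.

-2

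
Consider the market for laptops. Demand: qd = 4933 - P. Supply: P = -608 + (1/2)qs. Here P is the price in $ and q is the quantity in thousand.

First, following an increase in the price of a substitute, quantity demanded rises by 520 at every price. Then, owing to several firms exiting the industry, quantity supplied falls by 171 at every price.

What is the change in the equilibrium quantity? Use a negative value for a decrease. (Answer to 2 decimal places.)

Original equilibrium: 4933 - P = 2P + 1216 gives 3717 = 3P, so P = 1239 and q = 3694.
With the change applied: demand qd = 5453 - P, supply qs = 2P + 1045.
Equate the new curves: 5453 - P = 2P + 1045, giving 4408 = 3P, P = 4408/3 ≈ 1469.3333, q = 11951/3 ≈ 3983.6667.
Δq = 3983.6667 − 3694 = +289.67.

+289.67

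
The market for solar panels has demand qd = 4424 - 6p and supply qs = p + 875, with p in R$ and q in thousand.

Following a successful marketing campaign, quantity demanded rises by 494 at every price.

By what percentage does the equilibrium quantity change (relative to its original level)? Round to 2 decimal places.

+5.11

Original equilibrium: 4424 - 6p = p + 875 gives 3549 = 7p, so p = 507 and q = 1382.
After the shift, demand is qd = 4918 - 6p and supply is qs = p + 875.
Clearing the new market: 4918 - 6p = p + 875, so p = 4043/7 ≈ 577.5714 and q = 10168/7 ≈ 1452.5714.
%Δq = (1452.5714 − 1382) / 1382 × 100 = +5.11%.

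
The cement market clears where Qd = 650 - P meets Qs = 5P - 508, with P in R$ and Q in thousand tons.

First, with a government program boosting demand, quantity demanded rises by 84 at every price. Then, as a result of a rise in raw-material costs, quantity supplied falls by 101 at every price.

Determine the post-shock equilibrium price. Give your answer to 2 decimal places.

223.83

Original equilibrium: 650 - P = 5P - 508 gives 1158 = 6P, so P = 193 and Q = 457.
The shock moves the curves to Qd = 734 - P and Qs = 5P - 609.
Clearing the new market: 734 - P = 5P - 609, so P = 1343/6 ≈ 223.8333 and Q = 3061/6 ≈ 510.1667.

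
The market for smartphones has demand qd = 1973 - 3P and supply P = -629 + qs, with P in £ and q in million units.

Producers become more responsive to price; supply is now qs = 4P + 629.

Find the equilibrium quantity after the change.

Before the shock: 1973 - 3P = P + 629 ⇒ 1344 = 4P ⇒ P = 336, q = 965.
The shock moves the curves to qd = 1973 - 3P and qs = 4P + 629.
Clearing the new market: 1973 - 3P = 4P + 629, so P = 192 and q = 1397.

1397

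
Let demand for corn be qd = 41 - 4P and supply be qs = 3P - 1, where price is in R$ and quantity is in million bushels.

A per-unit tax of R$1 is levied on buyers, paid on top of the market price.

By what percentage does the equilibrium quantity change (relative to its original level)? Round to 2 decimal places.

-10.08

Solve the original market: 41 - 4P = 3P - 1, hence P = 6 and q = 17.
Since buyers pay the price plus the tax, the effective demand curve becomes qd = 37 - 4P.
Clearing the new market: 37 - 4P = 3P - 1, so P = 38/7 ≈ 5.4286 and q = 107/7 ≈ 15.2857.
%Δq = (15.2857 − 17) / 17 × 100 = -10.08%.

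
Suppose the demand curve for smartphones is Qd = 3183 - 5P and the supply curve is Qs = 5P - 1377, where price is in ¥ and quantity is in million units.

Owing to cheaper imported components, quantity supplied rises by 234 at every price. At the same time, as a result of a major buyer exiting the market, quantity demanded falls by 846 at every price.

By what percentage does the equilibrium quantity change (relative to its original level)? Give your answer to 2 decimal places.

Before the shock: 3183 - 5P = 5P - 1377 ⇒ 4560 = 10P ⇒ P = 456, Q = 903.
With the change applied: demand Qd = 2337 - 5P, supply Qs = 5P - 1143.
Clearing the new market: 2337 - 5P = 5P - 1143, so P = 348 and Q = 597.
%ΔQ = (597 − 903) / 903 × 100 = -33.89%.

-33.89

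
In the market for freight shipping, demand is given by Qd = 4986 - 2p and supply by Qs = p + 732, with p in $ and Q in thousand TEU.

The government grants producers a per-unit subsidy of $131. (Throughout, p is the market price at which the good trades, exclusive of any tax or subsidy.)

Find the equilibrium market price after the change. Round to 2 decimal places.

Solve the original market: 4986 - 2p = p + 732, hence p = 1418 and Q = 2150.
Since sellers receive the price plus the subsidy, the effective supply curve becomes Qs = p + 863.
Setting them equal: 4986 - 2p = p + 863 → 4123 = 3p, so p = 4123/3 ≈ 1374.3333 and Q = 6712/3 ≈ 2237.3333.

1374.33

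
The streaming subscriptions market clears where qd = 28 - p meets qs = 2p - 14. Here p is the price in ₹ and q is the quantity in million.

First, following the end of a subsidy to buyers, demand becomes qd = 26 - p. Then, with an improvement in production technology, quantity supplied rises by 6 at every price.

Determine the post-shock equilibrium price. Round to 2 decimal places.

11.33

Solve the original market: 28 - p = 2p - 14, hence p = 14 and q = 14.
After the shift, demand is qd = 26 - p and supply is qs = 2p - 8.
Equate the new curves: 26 - p = 2p - 8, giving 34 = 3p, p = 34/3 ≈ 11.3333, q = 44/3 ≈ 14.6667.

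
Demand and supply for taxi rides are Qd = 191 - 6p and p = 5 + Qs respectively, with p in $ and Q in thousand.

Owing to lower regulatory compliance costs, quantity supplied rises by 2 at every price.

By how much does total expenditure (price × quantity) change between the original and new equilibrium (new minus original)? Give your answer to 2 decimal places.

+40.94

Solve the original market: 191 - 6p = p - 5, hence p = 28 and Q = 23.
After the shift, demand is Qd = 191 - 6p and supply is Qs = p - 3.
Setting them equal: 191 - 6p = p - 3 → 194 = 7p, so p = 194/7 ≈ 27.7143 and Q = 173/7 ≈ 24.7143.
Expenditure moves from 28×23 = 644 to 27.7143×24.7143 = 684.9388; change = +40.94.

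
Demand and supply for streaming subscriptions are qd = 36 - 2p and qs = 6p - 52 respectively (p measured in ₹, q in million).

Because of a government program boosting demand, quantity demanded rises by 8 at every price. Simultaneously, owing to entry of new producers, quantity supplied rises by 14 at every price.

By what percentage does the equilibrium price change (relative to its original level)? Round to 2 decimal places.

-6.82

Original equilibrium: 36 - 2p = 6p - 52 gives 88 = 8p, so p = 11 and q = 14.
After the shift, demand is qd = 44 - 2p and supply is qs = 6p - 38.
Clearing the new market: 44 - 2p = 6p - 38, so p = 10.25 and q = 23.5.
%Δp = (10.25 − 11) / 11 × 100 = -6.82%.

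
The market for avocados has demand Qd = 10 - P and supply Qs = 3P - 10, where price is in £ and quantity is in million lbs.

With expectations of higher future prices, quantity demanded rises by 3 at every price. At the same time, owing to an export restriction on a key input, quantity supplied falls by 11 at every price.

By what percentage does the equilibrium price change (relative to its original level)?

Initially, 10 - P = 3P - 10, so 20 = 4P and P = 5, Q = 5.
The shock moves the curves to Qd = 13 - P and Qs = 3P - 21.
Equate the new curves: 13 - P = 3P - 21, giving 34 = 4P, P = 8.5, Q = 4.5.
%ΔP = (8.5 − 5) / 5 × 100 = +70%.

+70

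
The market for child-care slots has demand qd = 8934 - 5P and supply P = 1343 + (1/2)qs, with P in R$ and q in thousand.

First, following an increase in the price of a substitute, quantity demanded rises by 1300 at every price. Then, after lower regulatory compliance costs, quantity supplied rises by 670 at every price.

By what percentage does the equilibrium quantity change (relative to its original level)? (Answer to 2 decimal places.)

Before the shock: 8934 - 5P = 2P - 2686 ⇒ 11620 = 7P ⇒ P = 1660, q = 634.
The new curves are qd = 10234 - 5P (demand) and qs = 2P - 2016 (supply).
Setting them equal: 10234 - 5P = 2P - 2016 → 12250 = 7P, so P = 1750 and q = 1484.
%Δq = (1484 − 634) / 634 × 100 = +134.07%.

+134.07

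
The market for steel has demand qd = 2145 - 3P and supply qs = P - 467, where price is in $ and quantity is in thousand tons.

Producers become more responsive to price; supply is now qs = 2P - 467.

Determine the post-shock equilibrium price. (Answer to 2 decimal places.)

522.40

Initially, 2145 - 3P = P - 467, so 2612 = 4P and P = 653, q = 186.
After the shift, demand is qd = 2145 - 3P and supply is qs = 2P - 467.
New equilibrium: 2145 - 3P = 2P - 467 ⇒ 2612 = 5P ⇒ P = 522.4, q = 577.8.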